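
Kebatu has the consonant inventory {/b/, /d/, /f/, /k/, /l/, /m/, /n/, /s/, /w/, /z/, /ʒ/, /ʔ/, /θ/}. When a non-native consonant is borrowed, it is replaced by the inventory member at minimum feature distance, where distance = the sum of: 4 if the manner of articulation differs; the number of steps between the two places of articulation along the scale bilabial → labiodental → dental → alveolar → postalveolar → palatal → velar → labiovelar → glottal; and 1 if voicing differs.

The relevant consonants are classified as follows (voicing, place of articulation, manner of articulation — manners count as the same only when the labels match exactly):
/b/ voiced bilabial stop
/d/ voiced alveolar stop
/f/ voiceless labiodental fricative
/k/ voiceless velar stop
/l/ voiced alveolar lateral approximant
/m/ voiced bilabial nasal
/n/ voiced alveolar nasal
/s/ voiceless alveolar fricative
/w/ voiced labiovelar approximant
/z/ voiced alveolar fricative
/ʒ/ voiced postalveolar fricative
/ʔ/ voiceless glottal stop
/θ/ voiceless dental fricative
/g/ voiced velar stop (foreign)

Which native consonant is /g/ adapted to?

k

/k/ is closest: same manner (stop), place distance 0 (velar→velar), voicing differs (+1); total 1. Next closest is /d/ at distance 3.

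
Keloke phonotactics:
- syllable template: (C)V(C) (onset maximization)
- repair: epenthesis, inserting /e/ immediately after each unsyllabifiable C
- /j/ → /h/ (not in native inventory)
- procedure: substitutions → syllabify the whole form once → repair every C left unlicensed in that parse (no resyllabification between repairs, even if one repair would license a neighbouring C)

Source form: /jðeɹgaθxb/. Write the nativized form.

heðeɹgaθxebe

Substitution: /j/ → /h/, giving /hðeɹgaθxb/.
Syllabifying with onset maximization leaves /h/, /x/, /b/ stranded (at most one coda consonant is licensed; onsets are limited to one consonant).
Epenthesis after each stranded consonant: /h/ → /he/, /x/ → /xe/, /b/ → /be/.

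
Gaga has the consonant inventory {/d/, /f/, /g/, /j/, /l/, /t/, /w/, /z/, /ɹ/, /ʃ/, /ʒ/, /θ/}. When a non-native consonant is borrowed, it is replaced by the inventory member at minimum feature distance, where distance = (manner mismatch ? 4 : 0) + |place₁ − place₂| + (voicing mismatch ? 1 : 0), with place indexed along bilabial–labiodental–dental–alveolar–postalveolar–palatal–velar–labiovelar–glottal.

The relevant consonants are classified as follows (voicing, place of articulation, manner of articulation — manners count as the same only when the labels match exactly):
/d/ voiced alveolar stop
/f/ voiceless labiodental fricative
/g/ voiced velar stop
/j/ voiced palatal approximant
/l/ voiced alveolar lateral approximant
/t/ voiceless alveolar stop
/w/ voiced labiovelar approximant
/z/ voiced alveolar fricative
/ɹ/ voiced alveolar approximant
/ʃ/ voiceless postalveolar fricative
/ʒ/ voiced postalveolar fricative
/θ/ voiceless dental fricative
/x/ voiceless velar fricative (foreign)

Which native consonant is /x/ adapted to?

/ʃ/ is closest: same manner (fricative), place distance 2 (velar→postalveolar), same voicing; total 2. Next closest is /ʒ/ at distance 3.

ʃ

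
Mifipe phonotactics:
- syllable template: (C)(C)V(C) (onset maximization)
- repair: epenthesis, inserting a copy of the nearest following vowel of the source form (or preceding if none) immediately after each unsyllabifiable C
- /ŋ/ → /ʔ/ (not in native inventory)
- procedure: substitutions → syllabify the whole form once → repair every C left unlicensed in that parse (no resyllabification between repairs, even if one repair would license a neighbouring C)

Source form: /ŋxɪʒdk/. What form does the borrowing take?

ʔxɪʒdɪkɪ

Substitution: /ŋ/ → /ʔ/, giving /ʔxɪʒdk/.
Syllabifying with onset maximization leaves /d/, /k/ stranded (at most one coda consonant is licensed; onsets may contain at most 2 consonants).
Epenthesis after each stranded consonant: /d/ → /dɪ/, /k/ → /kɪ/.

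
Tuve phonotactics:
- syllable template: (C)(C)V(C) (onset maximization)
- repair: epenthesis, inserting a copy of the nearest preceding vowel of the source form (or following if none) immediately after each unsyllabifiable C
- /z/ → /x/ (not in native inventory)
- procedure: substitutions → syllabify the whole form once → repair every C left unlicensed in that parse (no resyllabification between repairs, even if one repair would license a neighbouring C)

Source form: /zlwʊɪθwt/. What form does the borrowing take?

xʊlwʊɪθwɪtɪ

Substitution: /z/ → /x/, giving /xlwʊɪθwt/.
Under (C)(C)V(C), the unsyllabifiable consonants are /x/, /w/, /t/ (at most one coda consonant is licensed; onsets may contain at most 2 consonants).
Epenthesis after each stranded consonant: /x/ → /xʊ/, /w/ → /wɪ/, /t/ → /tɪ/.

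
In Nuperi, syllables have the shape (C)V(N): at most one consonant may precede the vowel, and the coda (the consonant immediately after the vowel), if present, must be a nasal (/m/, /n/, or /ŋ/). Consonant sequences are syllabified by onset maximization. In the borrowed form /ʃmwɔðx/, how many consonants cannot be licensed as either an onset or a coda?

4

Syllabifying with onset maximization leaves /ʃ/, /m/, /ð/, /x/ stranded (only a nasal (/m/, /n/, or /ŋ/) is licensed in coda position; onsets are limited to one consonant).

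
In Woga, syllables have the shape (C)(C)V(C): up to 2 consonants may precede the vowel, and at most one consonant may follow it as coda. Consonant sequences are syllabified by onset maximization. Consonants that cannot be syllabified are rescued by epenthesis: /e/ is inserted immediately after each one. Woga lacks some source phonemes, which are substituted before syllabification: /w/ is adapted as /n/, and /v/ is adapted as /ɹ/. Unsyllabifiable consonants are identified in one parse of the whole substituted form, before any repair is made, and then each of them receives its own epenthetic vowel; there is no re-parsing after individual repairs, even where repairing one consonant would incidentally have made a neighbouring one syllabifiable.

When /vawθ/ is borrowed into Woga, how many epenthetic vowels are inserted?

After substitution the input is /ɹanθ/.
The unsyllabifiable consonants are /θ/; each receives one epenthetic vowel.

1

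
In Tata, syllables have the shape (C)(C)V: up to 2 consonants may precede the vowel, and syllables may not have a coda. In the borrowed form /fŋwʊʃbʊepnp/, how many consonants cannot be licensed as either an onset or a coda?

Under (C)(C)V, the unsyllabifiable consonants are /f/, /p/, /n/, /p/ (no codas are permitted; onsets may contain at most 2 consonants).

4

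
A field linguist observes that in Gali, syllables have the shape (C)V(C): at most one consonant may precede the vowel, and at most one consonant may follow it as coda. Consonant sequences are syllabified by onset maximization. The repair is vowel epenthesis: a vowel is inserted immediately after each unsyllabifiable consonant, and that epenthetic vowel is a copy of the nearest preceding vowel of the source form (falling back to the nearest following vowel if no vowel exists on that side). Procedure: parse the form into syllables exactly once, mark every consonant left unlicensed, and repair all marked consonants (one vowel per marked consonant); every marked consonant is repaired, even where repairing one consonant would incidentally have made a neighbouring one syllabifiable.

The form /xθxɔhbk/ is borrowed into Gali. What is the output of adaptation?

xɔθɔxɔhbɔkɔ

Under (C)V(C), the unsyllabifiable consonants are /x/, /θ/, /b/, /k/ (at most one coda consonant is licensed; onsets are limited to one consonant).
Each unlicensed consonant becomes the onset of a new syllable: /x/ → /xɔ/, /θ/ → /θɔ/, /b/ → /bɔ/, /k/ → /kɔ/.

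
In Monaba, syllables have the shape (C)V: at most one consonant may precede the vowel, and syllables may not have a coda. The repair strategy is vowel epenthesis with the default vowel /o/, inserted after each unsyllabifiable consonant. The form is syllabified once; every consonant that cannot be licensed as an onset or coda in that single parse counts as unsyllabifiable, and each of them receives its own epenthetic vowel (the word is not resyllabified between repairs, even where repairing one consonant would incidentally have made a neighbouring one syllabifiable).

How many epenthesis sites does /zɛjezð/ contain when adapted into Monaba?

The unsyllabifiable consonants are /z/, /ð/; each receives one epenthetic vowel.

2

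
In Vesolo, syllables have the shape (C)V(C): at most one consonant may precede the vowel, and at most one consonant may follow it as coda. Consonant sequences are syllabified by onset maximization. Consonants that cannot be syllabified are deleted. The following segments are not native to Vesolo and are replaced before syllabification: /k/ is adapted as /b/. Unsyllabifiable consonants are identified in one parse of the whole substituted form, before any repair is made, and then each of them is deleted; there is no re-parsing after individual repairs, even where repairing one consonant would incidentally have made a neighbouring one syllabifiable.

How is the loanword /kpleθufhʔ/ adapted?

leθuf

Substitution: /k/ → /b/, giving /bpleθufhʔ/.
The consonants /b/, /p/, /h/, /ʔ/ cannot be parsed into a legal (C)V(C) syllable (at most one coda consonant is licensed; onsets are limited to one consonant).
Deletion applies to /b/, /p/, /h/, /ʔ/.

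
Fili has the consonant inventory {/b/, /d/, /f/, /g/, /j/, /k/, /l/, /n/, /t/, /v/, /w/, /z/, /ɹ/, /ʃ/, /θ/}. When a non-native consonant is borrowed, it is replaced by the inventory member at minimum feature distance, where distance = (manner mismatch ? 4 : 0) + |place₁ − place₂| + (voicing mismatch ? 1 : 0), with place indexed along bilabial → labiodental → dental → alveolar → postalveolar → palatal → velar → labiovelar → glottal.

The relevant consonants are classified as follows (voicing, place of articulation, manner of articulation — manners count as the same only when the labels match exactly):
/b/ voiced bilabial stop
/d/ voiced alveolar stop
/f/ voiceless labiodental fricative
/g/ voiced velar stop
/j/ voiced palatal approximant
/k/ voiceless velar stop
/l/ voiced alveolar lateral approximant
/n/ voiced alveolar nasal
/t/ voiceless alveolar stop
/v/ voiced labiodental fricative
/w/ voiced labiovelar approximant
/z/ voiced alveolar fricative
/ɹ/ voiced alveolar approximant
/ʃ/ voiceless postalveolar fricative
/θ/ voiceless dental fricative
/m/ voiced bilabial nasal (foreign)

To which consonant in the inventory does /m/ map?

/n/ is closest: same manner (nasal), place distance 3 (bilabial→alveolar), same voicing; total 3. Next closest is /b/ at distance 4.

n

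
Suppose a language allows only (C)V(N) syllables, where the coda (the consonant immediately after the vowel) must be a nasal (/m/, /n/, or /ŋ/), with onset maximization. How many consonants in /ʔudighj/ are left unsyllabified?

3

Syllabifying with onset maximization leaves /g/, /h/, /j/ stranded (only a nasal (/m/, /n/, or /ŋ/) is licensed in coda position; onsets are limited to one consonant).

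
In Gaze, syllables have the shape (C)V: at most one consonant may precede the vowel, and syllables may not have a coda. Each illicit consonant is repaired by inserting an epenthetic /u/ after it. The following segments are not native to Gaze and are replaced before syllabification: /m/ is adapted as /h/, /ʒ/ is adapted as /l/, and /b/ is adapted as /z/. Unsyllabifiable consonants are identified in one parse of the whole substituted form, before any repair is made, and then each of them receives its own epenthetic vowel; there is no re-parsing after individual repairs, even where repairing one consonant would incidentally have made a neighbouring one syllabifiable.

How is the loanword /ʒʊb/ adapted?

lʊzu

Substitution: /ʒ/ → /l/, /b/ → /z/, giving /lʊz/.
The consonants /z/ cannot be parsed into a legal (C)V syllable (no codas are permitted; onsets are limited to one consonant).
Inserting the epenthetic vowel yields /z/ → /zu/.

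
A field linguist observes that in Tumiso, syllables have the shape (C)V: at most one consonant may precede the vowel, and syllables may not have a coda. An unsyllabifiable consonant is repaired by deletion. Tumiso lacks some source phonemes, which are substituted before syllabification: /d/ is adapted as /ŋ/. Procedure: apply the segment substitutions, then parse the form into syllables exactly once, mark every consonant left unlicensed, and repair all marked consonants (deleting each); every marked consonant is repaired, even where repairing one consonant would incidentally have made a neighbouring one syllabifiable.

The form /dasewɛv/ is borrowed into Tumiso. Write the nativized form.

ŋasewɛ

Substitution: /d/ → /ŋ/, giving /ŋasewɛv/.
Under (C)V, the unsyllabifiable consonants are /v/ (no codas are permitted; onsets are limited to one consonant).
Deletion applies to /v/.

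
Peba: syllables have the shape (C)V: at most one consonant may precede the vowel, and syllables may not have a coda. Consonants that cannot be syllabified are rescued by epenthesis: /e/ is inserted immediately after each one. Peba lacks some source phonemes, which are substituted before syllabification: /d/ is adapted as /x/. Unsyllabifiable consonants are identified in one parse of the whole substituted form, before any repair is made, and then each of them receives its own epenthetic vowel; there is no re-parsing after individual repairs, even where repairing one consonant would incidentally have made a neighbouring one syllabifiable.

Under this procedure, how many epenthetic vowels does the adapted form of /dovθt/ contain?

3

After substitution the input is /xovθt/.
The unsyllabifiable consonants are /v/, /θ/, /t/; each receives one epenthetic vowel.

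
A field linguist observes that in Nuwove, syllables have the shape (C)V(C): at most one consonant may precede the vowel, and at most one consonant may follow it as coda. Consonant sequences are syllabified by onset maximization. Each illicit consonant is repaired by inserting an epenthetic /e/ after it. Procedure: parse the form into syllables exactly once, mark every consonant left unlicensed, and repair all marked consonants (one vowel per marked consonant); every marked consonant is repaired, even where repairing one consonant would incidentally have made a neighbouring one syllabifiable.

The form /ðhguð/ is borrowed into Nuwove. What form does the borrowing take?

The consonants /ð/, /h/ cannot be parsed into a legal (C)V(C) syllable (at most one coda consonant is licensed; onsets are limited to one consonant).
Epenthesis after each stranded consonant: /ð/ → /ðe/, /h/ → /he/.

ðeheguð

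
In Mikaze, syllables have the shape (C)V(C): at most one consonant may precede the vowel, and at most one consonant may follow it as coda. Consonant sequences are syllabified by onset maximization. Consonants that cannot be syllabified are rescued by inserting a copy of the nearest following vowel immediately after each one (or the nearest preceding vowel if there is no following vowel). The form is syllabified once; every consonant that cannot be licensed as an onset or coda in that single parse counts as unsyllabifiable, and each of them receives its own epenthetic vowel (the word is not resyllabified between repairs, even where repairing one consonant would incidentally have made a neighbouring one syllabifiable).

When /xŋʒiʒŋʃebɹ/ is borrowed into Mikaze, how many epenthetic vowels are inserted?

4

The unsyllabifiable consonants are /x/, /ŋ/, /ŋ/, /ɹ/; each receives one epenthetic vowel.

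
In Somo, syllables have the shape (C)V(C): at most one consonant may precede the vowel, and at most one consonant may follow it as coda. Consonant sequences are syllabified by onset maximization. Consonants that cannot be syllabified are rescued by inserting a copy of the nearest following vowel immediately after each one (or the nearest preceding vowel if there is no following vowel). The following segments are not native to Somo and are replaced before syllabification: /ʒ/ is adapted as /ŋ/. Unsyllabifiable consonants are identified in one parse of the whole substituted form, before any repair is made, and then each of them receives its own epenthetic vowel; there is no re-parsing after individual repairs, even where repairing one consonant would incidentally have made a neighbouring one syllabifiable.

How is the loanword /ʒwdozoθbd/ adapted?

ŋowodozoθbodo

Substitution: /ʒ/ → /ŋ/, giving /ŋwdozoθbd/.
The consonants /ŋ/, /w/, /b/, /d/ cannot be parsed into a legal (C)V(C) syllable (at most one coda consonant is licensed; onsets are limited to one consonant).
Epenthesis after each stranded consonant: /ŋ/ → /ŋo/, /w/ → /wo/, /b/ → /bo/, /d/ → /do/.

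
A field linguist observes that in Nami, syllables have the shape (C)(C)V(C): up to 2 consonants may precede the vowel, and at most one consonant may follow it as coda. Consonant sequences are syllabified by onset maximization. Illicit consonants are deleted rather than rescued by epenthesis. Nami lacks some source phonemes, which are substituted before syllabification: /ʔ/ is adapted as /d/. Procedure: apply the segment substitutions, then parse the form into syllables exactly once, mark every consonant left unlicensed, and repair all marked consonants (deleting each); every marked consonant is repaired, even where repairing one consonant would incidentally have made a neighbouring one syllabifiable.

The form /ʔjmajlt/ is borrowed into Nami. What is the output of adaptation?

Substitution: /ʔ/ → /d/, giving /djmajlt/.
Syllabifying with onset maximization leaves /d/, /l/, /t/ stranded (at most one coda consonant is licensed; onsets may contain at most 2 consonants).
Deletion applies to /d/, /l/, /t/.

jmaj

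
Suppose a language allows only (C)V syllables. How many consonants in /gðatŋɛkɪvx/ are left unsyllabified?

Under (C)V, the unsyllabifiable consonants are /g/, /t/, /v/, /x/ (no codas are permitted; onsets are limited to one consonant).

4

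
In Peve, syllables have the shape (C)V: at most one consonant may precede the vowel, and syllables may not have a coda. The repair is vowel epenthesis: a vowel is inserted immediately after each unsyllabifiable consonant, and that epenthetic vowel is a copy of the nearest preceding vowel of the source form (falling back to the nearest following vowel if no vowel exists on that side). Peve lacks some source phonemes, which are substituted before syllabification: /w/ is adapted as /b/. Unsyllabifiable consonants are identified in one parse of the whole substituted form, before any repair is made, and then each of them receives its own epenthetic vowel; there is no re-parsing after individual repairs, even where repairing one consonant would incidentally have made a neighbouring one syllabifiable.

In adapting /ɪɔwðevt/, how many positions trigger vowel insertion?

After substitution the input is /ɪɔbðevt/.
The unsyllabifiable consonants are /b/, /v/, /t/; each receives one epenthetic vowel.

3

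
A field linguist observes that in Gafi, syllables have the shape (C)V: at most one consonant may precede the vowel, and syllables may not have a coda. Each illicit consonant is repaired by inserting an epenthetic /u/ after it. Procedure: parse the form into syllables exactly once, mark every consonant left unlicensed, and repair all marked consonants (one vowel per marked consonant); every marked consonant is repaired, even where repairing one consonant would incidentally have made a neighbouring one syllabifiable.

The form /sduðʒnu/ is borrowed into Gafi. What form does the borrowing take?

suduðuʒunu

Syllabifying with onset maximization leaves /s/, /ð/, /ʒ/ stranded (no codas are permitted; onsets are limited to one consonant).
Each unlicensed consonant becomes the onset of a new syllable: /s/ → /su/, /ð/ → /ðu/, /ʒ/ → /ʒu/.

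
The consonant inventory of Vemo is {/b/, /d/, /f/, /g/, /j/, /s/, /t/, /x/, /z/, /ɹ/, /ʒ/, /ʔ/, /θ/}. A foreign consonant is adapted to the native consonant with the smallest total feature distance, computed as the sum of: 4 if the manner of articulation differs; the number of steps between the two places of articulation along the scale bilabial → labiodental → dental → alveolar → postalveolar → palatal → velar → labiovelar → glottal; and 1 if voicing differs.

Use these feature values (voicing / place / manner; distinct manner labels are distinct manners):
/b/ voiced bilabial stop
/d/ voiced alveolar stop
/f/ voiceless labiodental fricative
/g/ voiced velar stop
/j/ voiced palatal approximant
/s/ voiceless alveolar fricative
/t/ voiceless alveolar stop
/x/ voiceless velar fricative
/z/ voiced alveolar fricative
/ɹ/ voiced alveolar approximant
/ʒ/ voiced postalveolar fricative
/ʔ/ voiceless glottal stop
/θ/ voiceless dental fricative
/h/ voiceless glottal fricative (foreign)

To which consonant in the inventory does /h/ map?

/x/ is closest: same manner (fricative), place distance 2 (glottal→velar), same voicing; total 2. Next closest is /ʔ/ at distance 4.

x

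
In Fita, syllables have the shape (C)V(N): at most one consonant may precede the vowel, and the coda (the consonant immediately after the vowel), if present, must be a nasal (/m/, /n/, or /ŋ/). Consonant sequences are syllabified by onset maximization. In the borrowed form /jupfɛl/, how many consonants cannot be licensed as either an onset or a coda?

Under (C)V(N), the unsyllabifiable consonants are /p/, /l/ (only a nasal (/m/, /n/, or /ŋ/) is licensed in coda position; onsets are limited to one consonant).

2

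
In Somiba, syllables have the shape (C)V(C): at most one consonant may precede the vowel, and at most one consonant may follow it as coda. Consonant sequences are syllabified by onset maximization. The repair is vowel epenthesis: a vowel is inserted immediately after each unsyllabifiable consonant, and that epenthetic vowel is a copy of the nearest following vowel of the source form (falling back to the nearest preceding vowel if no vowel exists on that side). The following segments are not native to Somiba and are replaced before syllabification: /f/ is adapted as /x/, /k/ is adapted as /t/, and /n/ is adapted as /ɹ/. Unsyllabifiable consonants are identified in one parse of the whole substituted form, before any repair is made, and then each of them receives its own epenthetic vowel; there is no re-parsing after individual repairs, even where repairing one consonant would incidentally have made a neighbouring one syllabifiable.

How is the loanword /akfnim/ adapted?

atxiɹim

Substitution: /k/ → /t/, /f/ → /x/, /n/ → /ɹ/, giving /atxɹim/.
Under (C)V(C), the unsyllabifiable consonants are /x/ (at most one coda consonant is licensed; onsets are limited to one consonant).
Epenthesis after each stranded consonant: /x/ → /xi/.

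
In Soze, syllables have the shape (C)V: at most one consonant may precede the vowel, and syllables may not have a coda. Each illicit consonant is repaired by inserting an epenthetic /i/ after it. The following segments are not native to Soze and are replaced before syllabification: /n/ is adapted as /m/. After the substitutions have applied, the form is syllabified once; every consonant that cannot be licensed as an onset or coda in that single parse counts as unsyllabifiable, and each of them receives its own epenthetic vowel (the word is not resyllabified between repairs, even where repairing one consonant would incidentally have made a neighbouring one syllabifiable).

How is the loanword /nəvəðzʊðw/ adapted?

məvəðizʊðiwi

Substitution: /n/ → /m/, giving /məvəðzʊðw/.
Under (C)V, the unsyllabifiable consonants are /ð/, /ð/, /w/ (no codas are permitted; onsets are limited to one consonant).
Each unlicensed consonant becomes the onset of a new syllable: /ð/ → /ði/, /ð/ → /ði/, /w/ → /wi/.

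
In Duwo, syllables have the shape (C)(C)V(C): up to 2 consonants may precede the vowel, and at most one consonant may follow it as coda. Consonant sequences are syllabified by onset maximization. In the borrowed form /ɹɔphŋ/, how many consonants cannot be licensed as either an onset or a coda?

2

The consonants /h/, /ŋ/ cannot be parsed into a legal (C)(C)V(C) syllable (at most one coda consonant is licensed; onsets may contain at most 2 consonants).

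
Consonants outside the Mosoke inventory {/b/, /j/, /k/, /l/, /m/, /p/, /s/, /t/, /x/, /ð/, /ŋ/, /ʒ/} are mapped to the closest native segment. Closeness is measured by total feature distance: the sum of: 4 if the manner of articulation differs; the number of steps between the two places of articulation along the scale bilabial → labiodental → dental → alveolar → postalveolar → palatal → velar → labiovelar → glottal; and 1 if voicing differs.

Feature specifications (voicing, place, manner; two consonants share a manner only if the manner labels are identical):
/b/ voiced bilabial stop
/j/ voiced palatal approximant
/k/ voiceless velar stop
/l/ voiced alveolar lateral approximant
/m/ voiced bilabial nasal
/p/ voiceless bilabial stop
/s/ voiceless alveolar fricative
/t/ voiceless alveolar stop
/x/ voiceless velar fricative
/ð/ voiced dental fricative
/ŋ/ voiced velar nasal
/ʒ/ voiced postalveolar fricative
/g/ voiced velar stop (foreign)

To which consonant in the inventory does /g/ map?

/k/ is closest: same manner (stop), place distance 0 (velar→velar), voicing differs (+1); total 1. Next closest is /t/ at distance 4.

k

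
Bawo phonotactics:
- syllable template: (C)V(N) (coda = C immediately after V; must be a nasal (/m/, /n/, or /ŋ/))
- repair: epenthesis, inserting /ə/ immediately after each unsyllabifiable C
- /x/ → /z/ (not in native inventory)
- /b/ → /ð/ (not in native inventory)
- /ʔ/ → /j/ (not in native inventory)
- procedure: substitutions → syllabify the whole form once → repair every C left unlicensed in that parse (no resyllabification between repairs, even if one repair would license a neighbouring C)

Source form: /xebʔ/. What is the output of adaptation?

Substitution: /x/ → /z/, /b/ → /ð/, /ʔ/ → /j/, giving /zeðj/.
The consonants /ð/, /j/ cannot be parsed into a legal (C)V(N) syllable (only a nasal (/m/, /n/, or /ŋ/) is licensed in coda position; onsets are limited to one consonant).
Each unlicensed consonant becomes the onset of a new syllable: /ð/ → /ðə/, /j/ → /jə/.

zeðəjə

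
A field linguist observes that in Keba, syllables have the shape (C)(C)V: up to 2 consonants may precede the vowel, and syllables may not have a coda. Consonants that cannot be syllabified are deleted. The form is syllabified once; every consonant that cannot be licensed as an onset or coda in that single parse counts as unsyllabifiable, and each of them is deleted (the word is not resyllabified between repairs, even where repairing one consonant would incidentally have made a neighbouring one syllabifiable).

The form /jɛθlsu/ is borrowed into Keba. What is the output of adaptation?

Syllabifying with onset maximization leaves /θ/ stranded (no codas are permitted; onsets may contain at most 2 consonants).
Each unlicensed consonant is deleted: /θ/.

jɛlsu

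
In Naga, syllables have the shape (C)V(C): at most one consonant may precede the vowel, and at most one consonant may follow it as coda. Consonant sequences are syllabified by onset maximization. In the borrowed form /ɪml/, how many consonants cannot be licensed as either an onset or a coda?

Syllabifying with onset maximization leaves /l/ stranded (at most one coda consonant is licensed; onsets are limited to one consonant).

1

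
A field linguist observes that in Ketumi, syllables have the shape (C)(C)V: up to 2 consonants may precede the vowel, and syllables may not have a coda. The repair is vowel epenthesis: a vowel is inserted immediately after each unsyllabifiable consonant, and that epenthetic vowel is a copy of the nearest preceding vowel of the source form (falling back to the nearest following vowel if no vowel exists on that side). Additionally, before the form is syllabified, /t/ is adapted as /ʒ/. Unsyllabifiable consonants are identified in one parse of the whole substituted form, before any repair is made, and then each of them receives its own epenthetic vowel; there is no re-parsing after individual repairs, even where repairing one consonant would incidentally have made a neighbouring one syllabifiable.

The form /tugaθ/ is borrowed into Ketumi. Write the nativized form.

ʒugaθa

Substitution: /t/ → /ʒ/, giving /ʒugaθ/.
Under (C)(C)V, the unsyllabifiable consonants are /θ/ (no codas are permitted; onsets may contain at most 2 consonants).
Epenthesis after each stranded consonant: /θ/ → /θa/.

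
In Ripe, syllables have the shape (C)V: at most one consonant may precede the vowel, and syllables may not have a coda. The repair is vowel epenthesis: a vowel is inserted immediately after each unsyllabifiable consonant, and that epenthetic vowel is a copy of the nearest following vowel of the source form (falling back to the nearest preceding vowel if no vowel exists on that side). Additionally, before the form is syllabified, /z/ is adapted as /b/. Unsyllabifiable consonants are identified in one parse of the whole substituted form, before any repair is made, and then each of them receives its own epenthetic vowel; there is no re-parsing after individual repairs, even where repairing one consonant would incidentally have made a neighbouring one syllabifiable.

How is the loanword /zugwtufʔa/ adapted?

Substitution: /z/ → /b/, giving /bugwtufʔa/.
The consonants /g/, /w/, /f/ cannot be parsed into a legal (C)V syllable (no codas are permitted; onsets are limited to one consonant).
Epenthesis after each stranded consonant: /g/ → /gu/, /w/ → /wu/, /f/ → /fa/.

buguwutufaʔa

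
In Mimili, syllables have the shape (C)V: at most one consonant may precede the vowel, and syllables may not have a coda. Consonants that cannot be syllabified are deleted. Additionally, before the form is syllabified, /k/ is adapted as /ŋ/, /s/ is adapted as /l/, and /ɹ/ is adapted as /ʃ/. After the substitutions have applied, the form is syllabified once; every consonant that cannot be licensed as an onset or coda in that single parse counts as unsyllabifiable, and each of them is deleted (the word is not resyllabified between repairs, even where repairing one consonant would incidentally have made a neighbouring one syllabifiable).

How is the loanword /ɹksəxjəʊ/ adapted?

ləjəʊ

Substitution: /ɹ/ → /ʃ/, /k/ → /ŋ/, /s/ → /l/, giving /ʃŋləxjəʊ/.
Syllabifying with onset maximization leaves /ʃ/, /ŋ/, /x/ stranded (no codas are permitted; onsets are limited to one consonant).
Each unlicensed consonant is deleted: /ʃ/, /ŋ/, /x/.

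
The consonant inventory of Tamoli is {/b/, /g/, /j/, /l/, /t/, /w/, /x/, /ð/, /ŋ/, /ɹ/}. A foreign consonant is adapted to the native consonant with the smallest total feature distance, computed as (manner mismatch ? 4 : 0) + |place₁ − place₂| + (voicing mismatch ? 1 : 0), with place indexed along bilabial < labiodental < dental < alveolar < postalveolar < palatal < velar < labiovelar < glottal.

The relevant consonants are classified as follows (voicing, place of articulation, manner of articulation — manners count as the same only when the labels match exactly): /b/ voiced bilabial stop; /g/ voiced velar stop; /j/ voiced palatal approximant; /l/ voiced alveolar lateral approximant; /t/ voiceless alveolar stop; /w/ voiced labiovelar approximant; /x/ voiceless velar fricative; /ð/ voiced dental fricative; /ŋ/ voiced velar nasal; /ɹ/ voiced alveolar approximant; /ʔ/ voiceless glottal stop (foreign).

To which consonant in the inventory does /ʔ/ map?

/g/ is closest: same manner (stop), place distance 2 (glottal→velar), voicing differs (+1); total 3. Next closest is /t/ at distance 5.

g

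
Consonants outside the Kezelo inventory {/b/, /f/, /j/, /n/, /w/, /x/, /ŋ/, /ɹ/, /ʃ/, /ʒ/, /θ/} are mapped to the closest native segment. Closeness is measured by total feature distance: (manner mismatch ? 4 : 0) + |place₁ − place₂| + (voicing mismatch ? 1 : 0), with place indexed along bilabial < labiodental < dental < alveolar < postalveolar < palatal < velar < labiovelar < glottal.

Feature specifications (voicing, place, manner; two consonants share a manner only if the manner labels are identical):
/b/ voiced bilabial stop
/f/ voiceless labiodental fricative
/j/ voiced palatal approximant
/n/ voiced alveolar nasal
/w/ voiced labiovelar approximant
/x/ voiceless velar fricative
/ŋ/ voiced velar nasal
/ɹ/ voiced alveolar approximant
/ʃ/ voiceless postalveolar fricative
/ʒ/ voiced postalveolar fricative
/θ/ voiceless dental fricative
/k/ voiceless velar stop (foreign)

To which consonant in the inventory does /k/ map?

x

/x/ is closest: manner differs (stop→fricative, +4), place distance 0 (velar→velar), same voicing; total 4. Next closest is /ŋ/ at distance 5.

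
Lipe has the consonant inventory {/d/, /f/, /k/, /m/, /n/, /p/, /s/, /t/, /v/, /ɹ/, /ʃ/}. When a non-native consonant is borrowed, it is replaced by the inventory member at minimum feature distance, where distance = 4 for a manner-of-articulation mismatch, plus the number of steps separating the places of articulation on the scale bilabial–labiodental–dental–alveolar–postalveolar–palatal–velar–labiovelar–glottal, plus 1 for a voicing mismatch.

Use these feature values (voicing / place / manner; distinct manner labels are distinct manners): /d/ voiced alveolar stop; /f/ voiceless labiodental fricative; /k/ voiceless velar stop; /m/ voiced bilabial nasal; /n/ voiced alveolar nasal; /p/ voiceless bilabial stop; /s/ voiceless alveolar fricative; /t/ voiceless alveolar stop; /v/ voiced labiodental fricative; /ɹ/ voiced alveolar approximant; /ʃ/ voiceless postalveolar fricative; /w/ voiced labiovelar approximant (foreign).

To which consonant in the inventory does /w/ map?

/ɹ/ is closest: same manner (approximant), place distance 4 (labiovelar→alveolar), same voicing; total 4. Next closest is /k/ at distance 6.

ɹ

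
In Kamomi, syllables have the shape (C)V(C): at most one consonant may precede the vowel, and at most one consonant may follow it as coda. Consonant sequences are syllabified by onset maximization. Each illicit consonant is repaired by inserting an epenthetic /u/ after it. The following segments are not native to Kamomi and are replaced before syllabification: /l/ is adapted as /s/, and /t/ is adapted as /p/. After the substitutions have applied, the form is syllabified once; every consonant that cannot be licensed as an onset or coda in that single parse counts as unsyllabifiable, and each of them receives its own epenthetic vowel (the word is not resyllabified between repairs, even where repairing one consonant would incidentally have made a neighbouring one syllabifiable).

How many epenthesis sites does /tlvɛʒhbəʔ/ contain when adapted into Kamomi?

3

After substitution the input is /psvɛʒhbəʔ/.
The unsyllabifiable consonants are /p/, /s/, /h/; each receives one epenthetic vowel.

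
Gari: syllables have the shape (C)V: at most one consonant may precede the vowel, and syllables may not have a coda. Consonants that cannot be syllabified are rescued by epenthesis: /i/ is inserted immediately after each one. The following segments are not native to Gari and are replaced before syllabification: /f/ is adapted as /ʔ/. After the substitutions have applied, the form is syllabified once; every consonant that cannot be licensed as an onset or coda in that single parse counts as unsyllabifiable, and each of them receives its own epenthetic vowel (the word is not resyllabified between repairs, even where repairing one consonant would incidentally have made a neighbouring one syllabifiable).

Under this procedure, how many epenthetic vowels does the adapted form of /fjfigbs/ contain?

After substitution the input is /ʔjʔigbs/.
The unsyllabifiable consonants are /ʔ/, /j/, /g/, /b/, /s/; each receives one epenthetic vowel.

5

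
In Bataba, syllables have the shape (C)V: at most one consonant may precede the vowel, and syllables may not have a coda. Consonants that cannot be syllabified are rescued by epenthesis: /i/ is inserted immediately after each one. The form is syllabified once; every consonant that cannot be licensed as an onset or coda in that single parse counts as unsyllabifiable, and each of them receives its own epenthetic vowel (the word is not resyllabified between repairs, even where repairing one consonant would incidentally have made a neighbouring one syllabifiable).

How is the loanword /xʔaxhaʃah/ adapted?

xiʔaxihaʃahi

Under (C)V, the unsyllabifiable consonants are /x/, /x/, /h/ (no codas are permitted; onsets are limited to one consonant).
Inserting the epenthetic vowel yields /x/ → /xi/, /x/ → /xi/, /h/ → /hi/.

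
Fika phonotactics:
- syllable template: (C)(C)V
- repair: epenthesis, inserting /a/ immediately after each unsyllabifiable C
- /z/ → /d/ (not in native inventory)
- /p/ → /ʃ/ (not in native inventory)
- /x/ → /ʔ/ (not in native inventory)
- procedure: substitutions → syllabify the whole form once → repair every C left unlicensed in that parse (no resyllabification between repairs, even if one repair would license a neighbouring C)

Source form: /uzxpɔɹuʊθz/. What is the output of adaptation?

Substitution: /z/ → /d/, /x/ → /ʔ/, /p/ → /ʃ/, giving /udʔʃɔɹuʊθd/.
Under (C)(C)V, the unsyllabifiable consonants are /d/, /θ/, /d/ (no codas are permitted; onsets may contain at most 2 consonants).
Each unlicensed consonant becomes the onset of a new syllable: /d/ → /da/, /θ/ → /θa/, /d/ → /da/.

udaʔʃɔɹuʊθada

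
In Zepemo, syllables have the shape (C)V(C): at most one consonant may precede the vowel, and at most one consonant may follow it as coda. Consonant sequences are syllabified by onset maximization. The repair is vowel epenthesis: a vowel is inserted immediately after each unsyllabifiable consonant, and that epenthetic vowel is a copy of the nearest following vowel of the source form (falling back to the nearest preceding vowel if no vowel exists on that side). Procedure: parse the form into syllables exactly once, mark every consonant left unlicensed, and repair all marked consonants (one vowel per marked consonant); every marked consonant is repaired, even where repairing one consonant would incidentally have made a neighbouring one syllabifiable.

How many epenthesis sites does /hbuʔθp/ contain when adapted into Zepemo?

3

The unsyllabifiable consonants are /h/, /θ/, /p/; each receives one epenthetic vowel.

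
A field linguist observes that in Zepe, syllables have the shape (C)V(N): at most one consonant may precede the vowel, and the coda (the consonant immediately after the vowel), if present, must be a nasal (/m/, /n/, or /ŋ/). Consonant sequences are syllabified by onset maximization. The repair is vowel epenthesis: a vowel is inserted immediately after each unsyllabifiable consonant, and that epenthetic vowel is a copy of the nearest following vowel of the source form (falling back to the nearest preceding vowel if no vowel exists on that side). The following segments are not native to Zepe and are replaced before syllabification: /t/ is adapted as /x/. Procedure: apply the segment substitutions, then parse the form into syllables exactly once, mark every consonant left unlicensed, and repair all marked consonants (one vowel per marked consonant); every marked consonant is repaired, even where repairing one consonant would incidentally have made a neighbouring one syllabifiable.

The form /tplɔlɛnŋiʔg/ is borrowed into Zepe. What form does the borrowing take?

xɔpɔlɔlɛnŋiʔigi

Substitution: /t/ → /x/, giving /xplɔlɛnŋiʔg/.
The consonants /x/, /p/, /ʔ/, /g/ cannot be parsed into a legal (C)V(N) syllable (only a nasal (/m/, /n/, or /ŋ/) is licensed in coda position; onsets are limited to one consonant).
Inserting the epenthetic vowel yields /x/ → /xɔ/, /p/ → /pɔ/, /ʔ/ → /ʔi/, /g/ → /gi/.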